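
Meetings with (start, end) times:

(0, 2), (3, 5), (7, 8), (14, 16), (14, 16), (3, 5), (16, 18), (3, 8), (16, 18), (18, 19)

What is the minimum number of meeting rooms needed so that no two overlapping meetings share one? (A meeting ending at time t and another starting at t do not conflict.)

starts: [0, 3, 3, 3, 7, 14, 14, 16, 16, 18]
ends:   [2, 5, 5, 8, 8, 16, 16, 18, 18, 19]
s0→1 e2→0 s3→1 s3→2 s3→3  — peak 3.

3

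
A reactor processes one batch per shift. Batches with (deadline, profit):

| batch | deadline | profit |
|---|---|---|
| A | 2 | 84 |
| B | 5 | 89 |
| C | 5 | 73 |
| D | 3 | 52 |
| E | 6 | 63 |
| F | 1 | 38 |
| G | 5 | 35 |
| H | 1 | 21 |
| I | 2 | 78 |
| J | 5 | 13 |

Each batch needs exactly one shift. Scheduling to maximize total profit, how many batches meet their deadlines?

Sort by profit descending; place each in the latest free slot ≤ its deadline.
By profit: B(d5,89), A(d2,84), I(d2,78), C(d5,73), E(d6,63), D(d3,52), F(d1,38), G(d5,35), H(d1,21), J(d5,13)
B→slot 5; A→slot 2; I→slot 1; C→slot 4; E→slot 6; D→slot 3; F skipped; G skipped; H skipped; J skipped.
6 of 10 scheduled.

6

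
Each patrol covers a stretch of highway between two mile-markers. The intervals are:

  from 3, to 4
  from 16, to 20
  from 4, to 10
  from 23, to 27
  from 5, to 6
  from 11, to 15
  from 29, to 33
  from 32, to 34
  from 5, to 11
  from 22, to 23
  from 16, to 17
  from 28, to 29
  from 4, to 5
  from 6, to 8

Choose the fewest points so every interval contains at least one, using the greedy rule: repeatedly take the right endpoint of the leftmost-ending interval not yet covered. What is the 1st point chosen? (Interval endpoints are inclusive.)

Sort by right endpoint; whenever an interval is uncovered, place a point at its right end.
Sorted: [3,4] [4,5] [5,6] [6,8] [4,10] [5,11] [11,15] [16,17] [16,20] [22,23] [23,27] [28,29] [29,33] [32,34]
{[3,4],[4,5]} hit by 4; {[5,6],[6,8],[4,10],[5,11]} hit by 6; {[11,15]} hit by 15; {[16,17],[16,20]} hit by 17; {[22,23],[23,27]} hit by 23; {[28,29],[29,33]} hit by 29; {[32,34]} hit by 34.
Points: 4, 6, 15, 17, 23, 29, 34 (7 total).

4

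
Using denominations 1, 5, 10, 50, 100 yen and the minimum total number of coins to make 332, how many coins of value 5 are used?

332 = 3×100 + 3×10 + 2×1
Count of 5: 0

0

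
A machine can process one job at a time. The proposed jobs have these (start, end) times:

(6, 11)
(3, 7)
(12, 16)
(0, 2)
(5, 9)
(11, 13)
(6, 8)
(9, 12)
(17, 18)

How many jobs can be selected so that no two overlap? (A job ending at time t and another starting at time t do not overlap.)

5

Sort by end time and greedily take each interval whose start is ≥ the last chosen end.
By end time: (0,2), (3,7), (6,8), (5,9), (6,11), (9,12), (11,13), (12,16), (17,18).
Pick (0,2); next start ≥ 2 → (3,7); next start ≥ 7 → (9,12); next start ≥ 12 → (12,16); next start ≥ 16 → (17,18).
Selected 5 jobs.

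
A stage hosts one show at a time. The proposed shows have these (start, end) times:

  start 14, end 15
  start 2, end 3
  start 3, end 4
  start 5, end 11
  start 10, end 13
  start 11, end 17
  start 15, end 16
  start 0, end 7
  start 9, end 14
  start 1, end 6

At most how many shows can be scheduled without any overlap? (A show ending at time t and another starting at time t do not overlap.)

5

By end time: (2,3), (3,4), (1,6), (0,7), (5,11), (10,13), (9,14), (14,15), (15,16), (11,17).
Pick (2,3); next start ≥ 3 → (3,4); next start ≥ 4 → (5,11); next start ≥ 11 → (14,15); next start ≥ 15 → (15,16).
Selected 5 shows.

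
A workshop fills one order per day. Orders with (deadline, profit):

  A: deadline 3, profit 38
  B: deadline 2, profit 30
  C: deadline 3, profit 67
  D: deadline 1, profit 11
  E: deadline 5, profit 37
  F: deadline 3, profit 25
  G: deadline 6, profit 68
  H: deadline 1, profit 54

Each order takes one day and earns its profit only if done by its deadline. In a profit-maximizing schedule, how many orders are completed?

5

Profit order: G=68 C=67 H=54 A=38 E=37 B=30 F=25 D=11
Assign: G→slot 6, C→slot 3, H→slot 1, A→slot 2, E→slot 5, B skipped, F skipped, D skipped.
Slots: [1:H] [2:A] [3:C] [5:E] [6:G]
5 of 8 scheduled.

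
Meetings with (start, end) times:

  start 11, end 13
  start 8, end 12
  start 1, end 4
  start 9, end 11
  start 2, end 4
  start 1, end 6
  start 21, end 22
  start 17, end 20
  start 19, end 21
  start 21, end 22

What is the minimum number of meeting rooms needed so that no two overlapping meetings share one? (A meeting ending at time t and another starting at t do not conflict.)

3

Count concurrent intervals with a sweep; the peak is the room count.
Events (time:±→running): 1:+→1 1:+→2 2:+→3 … peak 3.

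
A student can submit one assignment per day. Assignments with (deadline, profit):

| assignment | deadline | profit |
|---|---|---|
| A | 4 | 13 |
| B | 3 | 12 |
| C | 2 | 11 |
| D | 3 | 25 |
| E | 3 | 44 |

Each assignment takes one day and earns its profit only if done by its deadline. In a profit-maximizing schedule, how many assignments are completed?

4

Take jobs in profit order; each goes to the latest open slot no later than its deadline.
Profit order: E=44 D=25 A=13 B=12 C=11
Assign: E→slot 3, D→slot 2, A→slot 4, B→slot 1, C skipped.
Slots: [1:B] [2:D] [3:E] [4:A]
4 of 5 scheduled.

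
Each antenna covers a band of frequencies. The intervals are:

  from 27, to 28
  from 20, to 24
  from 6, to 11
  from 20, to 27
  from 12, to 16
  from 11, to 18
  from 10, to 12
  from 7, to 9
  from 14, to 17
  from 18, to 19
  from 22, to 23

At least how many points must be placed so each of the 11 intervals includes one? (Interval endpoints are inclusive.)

By right end: [7,9]  [6,11]  [10,12]  [12,16]  [14,17]  [11,18]  [18,19]  [22,23]  [20,24]  [20,27]  [27,28]
[7,9] uncovered → point at 9; [10,12] uncovered → point at 12; [14,17] uncovered → point at 17; [18,19] uncovered → point at 19; [22,23] uncovered → point at 23; [27,28] uncovered → point at 28.
Points: 9, 12, 17, 19, 23, 28 (6 total).

6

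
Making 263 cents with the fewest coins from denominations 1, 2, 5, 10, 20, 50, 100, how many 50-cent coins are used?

Greedy: take as many of the largest coin as possible, then repeat with the remainder.
263 − 2×100→63 − 1×50→13 − 1×10→3 − 1×2→1 − 1×1→0
Count of 50: 1

1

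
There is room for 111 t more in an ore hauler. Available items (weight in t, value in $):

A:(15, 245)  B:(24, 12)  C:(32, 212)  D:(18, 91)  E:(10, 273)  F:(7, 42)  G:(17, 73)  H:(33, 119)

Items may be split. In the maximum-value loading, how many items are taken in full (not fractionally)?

Order: E (273/10=27.30) > A (245/15=16.33) > C (212/32=6.62) > F (42/7=6.00) > D (91/18=5.06) > G (73/17=4.29) > H (119/33=3.61) > B (12/24=0.50)
Fill: take E (10 @ 273) → take A (15 @ 245) → take C (32 @ 212) → take F (7 @ 42) → take D (18 @ 91) → take G (17 @ 73) → take 12/33 of H → 43.27; 111/111 used.
6 item(s) taken whole; one partial (take 12/33 of H).

6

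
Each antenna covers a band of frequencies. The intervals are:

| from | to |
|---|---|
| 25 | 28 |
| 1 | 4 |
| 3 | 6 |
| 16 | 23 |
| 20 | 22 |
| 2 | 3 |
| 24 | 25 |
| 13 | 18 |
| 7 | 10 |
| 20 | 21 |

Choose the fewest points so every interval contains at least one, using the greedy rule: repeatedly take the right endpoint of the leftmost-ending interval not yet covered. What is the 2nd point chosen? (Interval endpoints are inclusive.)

By right end: [2,3]  [1,4]  [3,6]  [7,10]  [13,18]  [20,21]  [20,22]  [16,23]  [24,25]  [25,28]
[2,3] uncovered → point at 3; [7,10] uncovered → point at 10; [13,18] uncovered → point at 18; [20,21] uncovered → point at 21; [24,25] uncovered → point at 25.
Points: 3, 10, 18, 21, 25 (5 total).

10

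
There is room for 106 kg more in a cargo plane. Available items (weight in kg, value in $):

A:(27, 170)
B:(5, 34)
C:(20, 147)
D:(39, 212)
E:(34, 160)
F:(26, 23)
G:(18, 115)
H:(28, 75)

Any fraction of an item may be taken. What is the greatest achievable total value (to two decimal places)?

661.69

Greedy by value/weight ratio, highest first.
Ratios (sorted): C 7.35, B 6.80, G 6.39, A 6.30, D 5.44, E 4.71, H 2.68, F 0.88
take C (20 @ 147); take B (5 @ 34); take G (18 @ 115); take A (27 @ 170); take 36/39 of D → 195.69. Capacity used 106/106.
Total value = 661.69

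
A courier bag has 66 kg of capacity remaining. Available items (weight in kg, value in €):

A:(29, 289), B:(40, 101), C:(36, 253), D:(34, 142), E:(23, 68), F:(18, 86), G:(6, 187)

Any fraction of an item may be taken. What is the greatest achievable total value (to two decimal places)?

Order: G (187/6=31.17) > A (289/29=9.97) > C (253/36=7.03) > F (86/18=4.78) > D (142/34=4.18) > E (68/23=2.96) > B (101/40=2.52)
Fill: take G (6 @ 187) → take A (29 @ 289) → take 31/36 of C → 217.86; 66/66 used.
Total value = 693.86

693.86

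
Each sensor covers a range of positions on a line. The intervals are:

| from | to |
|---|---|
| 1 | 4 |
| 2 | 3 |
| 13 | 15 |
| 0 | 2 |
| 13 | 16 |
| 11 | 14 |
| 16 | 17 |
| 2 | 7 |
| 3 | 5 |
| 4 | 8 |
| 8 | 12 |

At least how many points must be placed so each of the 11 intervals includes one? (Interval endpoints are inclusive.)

By right end: [0,2]  [2,3]  [1,4]  [3,5]  [2,7]  [4,8]  [8,12]  [11,14]  [13,15]  [13,16]  [16,17]
[0,2] uncovered → point at 2; [3,5] uncovered → point at 5; [8,12] uncovered → point at 12; [13,15] uncovered → point at 15; [16,17] uncovered → point at 17.
Points: 2, 5, 12, 15, 17 (5 total).

5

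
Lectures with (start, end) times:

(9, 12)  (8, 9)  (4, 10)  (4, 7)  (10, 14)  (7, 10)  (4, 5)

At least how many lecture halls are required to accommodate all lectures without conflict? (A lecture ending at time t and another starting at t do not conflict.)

Count concurrent intervals with a sweep; the peak is the room count.
starts: [4, 4, 4, 7, 8, 9, 10]
ends:   [5, 7, 9, 10, 10, 12, 14]
s4→1 s4→2 s4→3  — peak 3.

3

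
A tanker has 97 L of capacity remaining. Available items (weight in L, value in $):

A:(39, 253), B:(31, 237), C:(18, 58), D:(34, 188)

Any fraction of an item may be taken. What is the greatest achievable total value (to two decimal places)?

Sort by value per unit weight and fill in that order.
Ratios (sorted): B 7.65, A 6.49, D 5.53, C 3.22
take B (31 @ 237); take A (39 @ 253); take 27/34 of D → 149.29. Capacity used 97/97.
Total value = 639.29

639.29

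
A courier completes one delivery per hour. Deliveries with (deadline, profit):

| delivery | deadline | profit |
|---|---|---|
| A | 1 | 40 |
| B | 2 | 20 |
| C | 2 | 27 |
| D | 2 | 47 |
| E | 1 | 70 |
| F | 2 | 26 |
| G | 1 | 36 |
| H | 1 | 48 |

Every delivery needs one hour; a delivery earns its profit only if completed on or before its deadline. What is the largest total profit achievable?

Sort by profit descending; place each in the latest free slot ≤ its deadline.
Profit order: E=70 H=48 D=47 A=40 G=36 C=27 F=26 B=20
Assign: E→slot 1, H skipped, D→slot 2, A skipped, G skipped, C skipped, F skipped, B skipped.
Slots: [1:E] [2:D]
Profit = 70 + 47 = 117

117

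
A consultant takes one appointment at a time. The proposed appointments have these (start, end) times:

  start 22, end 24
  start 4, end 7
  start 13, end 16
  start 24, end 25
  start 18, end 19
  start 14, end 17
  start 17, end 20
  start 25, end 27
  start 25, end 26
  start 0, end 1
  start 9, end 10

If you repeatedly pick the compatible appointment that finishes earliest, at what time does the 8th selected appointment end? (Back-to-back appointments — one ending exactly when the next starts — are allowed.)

Order by finish time; keep every interval that doesn't clash with the previous kept one.
Sorted by end: (0,1)  (4,7)  (9,10)  (13,16)  (14,17)  (18,19)  (17,20)  (22,24)  (24,25)  (25,26)  (25,27)
take (0,1); take (4,7); take (9,10); take (13,16); take (18,19); take (22,24); take (24,25); take (25,26).
Selected: (0,1) (4,7) (9,10) (13,16) (18,19) (22,24) (24,25) (25,26)

26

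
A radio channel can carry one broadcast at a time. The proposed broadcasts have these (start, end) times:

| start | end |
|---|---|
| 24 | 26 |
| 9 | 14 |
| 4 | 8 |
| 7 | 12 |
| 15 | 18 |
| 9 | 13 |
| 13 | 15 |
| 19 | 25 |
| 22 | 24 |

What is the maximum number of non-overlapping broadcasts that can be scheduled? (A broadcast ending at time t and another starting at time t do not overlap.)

Order by finish time; keep every interval that doesn't clash with the previous kept one.
By end time: (4,8), (7,12), (9,13), (9,14), (13,15), (15,18), (22,24), (19,25), (24,26).
Pick (4,8); next start ≥ 8 → (9,13); next start ≥ 13 → (13,15); next start ≥ 15 → (15,18); next start ≥ 18 → (22,24); next start ≥ 24 → (24,26).
Selected 6 broadcasts.

6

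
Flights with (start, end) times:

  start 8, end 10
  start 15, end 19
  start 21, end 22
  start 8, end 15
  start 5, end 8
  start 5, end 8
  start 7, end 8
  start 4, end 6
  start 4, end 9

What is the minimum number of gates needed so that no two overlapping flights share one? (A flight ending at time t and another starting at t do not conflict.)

The answer is the maximum number of intervals overlapping at any instant.
Events (time:±→running): 4:+→1 4:+→2 5:+→3 5:+→4 … peak 4.

4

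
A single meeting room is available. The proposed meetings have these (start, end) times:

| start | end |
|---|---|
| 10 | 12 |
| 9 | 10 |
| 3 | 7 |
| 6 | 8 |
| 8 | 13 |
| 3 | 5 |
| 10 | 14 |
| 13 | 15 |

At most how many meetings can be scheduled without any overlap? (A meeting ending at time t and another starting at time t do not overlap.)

5

By end time: (3,5), (3,7), (6,8), (9,10), (10,12), (8,13), (10,14), (13,15).
Pick (3,5); next start ≥ 5 → (6,8); next start ≥ 8 → (9,10); next start ≥ 10 → (10,12); next start ≥ 12 → (13,15).
Selected 5 meetings.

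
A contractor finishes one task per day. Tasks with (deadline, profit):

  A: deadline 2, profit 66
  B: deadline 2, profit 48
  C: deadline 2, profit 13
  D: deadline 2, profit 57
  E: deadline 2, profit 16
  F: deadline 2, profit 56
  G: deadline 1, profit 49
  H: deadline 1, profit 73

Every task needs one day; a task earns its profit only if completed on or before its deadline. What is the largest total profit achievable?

By profit: H(d1,73), A(d2,66), D(d2,57), F(d2,56), G(d1,49), B(d2,48), E(d2,16), C(d2,13)
H→slot 1; A→slot 2; D skipped; F skipped; G skipped; B skipped; E skipped; C skipped.
Profit = 73 + 66 = 139

139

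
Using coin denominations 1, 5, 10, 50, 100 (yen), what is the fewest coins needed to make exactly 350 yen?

350 − 3×100→50 − 1×50→0
Total coins = 3 + 1 = 4

4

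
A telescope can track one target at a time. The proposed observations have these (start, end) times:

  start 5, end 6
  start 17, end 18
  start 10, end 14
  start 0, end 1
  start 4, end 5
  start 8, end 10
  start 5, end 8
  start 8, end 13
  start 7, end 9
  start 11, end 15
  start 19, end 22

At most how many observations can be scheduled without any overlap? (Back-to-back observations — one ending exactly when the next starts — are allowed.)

7

Sorted by end: (0,1)  (4,5)  (5,6)  (5,8)  (7,9)  (8,10)  (8,13)  (10,14)  (11,15)  (17,18)  (19,22)
take (0,1); take (4,5); take (5,6); skip (5,8); take (7,9); skip (8,13); take (10,14); take (17,18); take (19,22).
Selected 7 observations.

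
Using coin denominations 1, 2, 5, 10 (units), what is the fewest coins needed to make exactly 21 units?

Greedy: take as many of the largest coin as possible, then repeat with the remainder.
21 = 2×10 + 1×1
Total coins = 2 + 1 = 3

3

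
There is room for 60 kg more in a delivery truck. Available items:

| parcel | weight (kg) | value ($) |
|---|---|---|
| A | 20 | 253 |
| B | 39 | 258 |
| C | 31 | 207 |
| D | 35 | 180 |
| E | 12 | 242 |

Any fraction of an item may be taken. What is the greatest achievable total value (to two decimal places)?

681.97

Sort by value per unit weight and fill in that order.
Order: E (242/12=20.17) > A (253/20=12.65) > C (207/31=6.68) > B (258/39=6.62) > D (180/35=5.14)
Fill: take E (12 @ 242) → take A (20 @ 253) → take 28/31 of C → 186.97; 60/60 used.
Total value = 681.97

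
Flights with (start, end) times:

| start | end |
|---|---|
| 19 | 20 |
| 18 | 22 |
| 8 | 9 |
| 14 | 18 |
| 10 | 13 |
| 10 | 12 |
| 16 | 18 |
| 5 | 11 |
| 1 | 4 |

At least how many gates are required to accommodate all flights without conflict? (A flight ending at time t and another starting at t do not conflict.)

3

The answer is the maximum number of intervals overlapping at any instant.
starts: [1, 5, 8, 10, 10, 14, 16, 18, 19]
ends:   [4, 9, 11, 12, 13, 18, 18, 20, 22]
s1→1 e4→0 s5→1 s8→2 e9→1 s10→2 s10→3  — peak 3.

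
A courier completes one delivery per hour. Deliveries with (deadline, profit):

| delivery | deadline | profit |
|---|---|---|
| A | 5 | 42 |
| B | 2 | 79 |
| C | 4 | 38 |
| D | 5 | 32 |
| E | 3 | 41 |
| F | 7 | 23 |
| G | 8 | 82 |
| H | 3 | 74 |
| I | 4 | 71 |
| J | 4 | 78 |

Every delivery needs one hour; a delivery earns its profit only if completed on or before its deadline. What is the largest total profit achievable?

Profit order: G=82 B=79 J=78 H=74 I=71 A=42 E=41 C=38 D=32 F=23
Assign: G→slot 8, B→slot 2, J→slot 4, H→slot 3, I→slot 1, A→slot 5, E skipped, C skipped, D skipped, F→slot 7.
Slots: [1:I] [2:B] [3:H] [4:J] [5:A] [7:F] [8:G]
Profit = 71 + 79 + 74 + 78 + 42 + 23 + 82 = 449

449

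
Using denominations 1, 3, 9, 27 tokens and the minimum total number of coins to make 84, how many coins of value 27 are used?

3

Use the largest denomination that fits, subtract, and repeat.
84 − 3×27→3 − 1×3→0
Count of 27: 3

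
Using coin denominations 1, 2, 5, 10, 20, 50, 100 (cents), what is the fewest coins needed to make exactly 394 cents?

8

Greedy: take as many of the largest coin as possible, then repeat with the remainder.
394 − 3×100→94 − 1×50→44 − 2×20→4 − 2×2→0
Total coins = 3 + 1 + 2 + 2 = 8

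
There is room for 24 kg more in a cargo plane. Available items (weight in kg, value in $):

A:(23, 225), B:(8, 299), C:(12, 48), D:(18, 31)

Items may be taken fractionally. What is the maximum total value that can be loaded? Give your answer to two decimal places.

455.52

Order: B (299/8=37.38) > A (225/23=9.78) > C (48/12=4.00) > D (31/18=1.72)
Fill: take B (8 @ 299) → take 16/23 of A → 156.52; 24/24 used.
Total value = 455.52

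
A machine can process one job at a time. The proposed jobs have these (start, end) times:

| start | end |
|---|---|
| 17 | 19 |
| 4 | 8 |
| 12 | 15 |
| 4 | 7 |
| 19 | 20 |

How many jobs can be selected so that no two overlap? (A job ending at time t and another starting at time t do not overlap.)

Sort by end time and greedily take each interval whose start is ≥ the last chosen end.
By end time: (4,7), (4,8), (12,15), (17,19), (19,20).
Pick (4,7); next start ≥ 7 → (12,15); next start ≥ 15 → (17,19); next start ≥ 19 → (19,20).
Selected 4 jobs.

4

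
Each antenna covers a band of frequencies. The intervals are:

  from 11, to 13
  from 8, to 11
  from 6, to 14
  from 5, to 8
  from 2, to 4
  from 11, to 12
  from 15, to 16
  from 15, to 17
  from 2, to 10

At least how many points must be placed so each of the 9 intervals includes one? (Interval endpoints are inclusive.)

4

Sort by right endpoint; whenever an interval is uncovered, place a point at its right end.
Sorted: [2,4] [5,8] [2,10] [8,11] [11,12] [11,13] [6,14] [15,16] [15,17]
{[2,4]} hit by 4; {[5,8],[2,10],[8,11]} hit by 8; {[11,12],[11,13],[6,14]} hit by 12; {[15,16],[15,17]} hit by 16.
Points: 4, 8, 12, 16 (4 total).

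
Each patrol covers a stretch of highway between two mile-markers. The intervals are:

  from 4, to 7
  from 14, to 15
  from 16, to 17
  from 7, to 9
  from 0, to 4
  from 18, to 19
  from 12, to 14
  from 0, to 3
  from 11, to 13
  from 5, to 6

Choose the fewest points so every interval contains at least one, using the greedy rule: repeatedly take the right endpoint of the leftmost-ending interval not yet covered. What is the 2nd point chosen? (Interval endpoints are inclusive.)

Process intervals by earliest right end; each time one isn't hit yet, stab at its right endpoint.
Sorted: [0,3] [0,4] [5,6] [4,7] [7,9] [11,13] [12,14] [14,15] [16,17] [18,19]
{[0,3],[0,4]} hit by 3; {[5,6],[4,7]} hit by 6; {[7,9]} hit by 9; {[11,13],[12,14]} hit by 13; {[14,15]} hit by 15; {[16,17]} hit by 17; {[18,19]} hit by 19.
Points: 3, 6, 9, 13, 15, 17, 19 (7 total).

6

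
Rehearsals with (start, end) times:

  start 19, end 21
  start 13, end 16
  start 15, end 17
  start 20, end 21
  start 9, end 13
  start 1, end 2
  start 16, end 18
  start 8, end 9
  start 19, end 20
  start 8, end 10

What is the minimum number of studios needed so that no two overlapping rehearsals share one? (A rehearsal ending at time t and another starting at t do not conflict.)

2

Events (time:±→running): 1:+→1 2:-→0 8:+→1 8:+→2 … peak 2.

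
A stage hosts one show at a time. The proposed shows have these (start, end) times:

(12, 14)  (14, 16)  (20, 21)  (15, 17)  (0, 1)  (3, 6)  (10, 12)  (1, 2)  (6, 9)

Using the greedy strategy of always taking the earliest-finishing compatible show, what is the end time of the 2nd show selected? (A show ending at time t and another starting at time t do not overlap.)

2

Greedy by earliest finish: after sorting by end time, pick each interval compatible with the last pick.
Sorted by end: (0,1)  (1,2)  (3,6)  (6,9)  (10,12)  (12,14)  (14,16)  (15,17)  (20,21)
take (0,1); take (1,2); take (3,6); take (6,9); take (10,12); take (12,14); take (14,16); skip (15,17); take (20,21).
Selected: (0,1) (1,2) (3,6) (6,9) (10,12) (12,14) (14,16) (20,21)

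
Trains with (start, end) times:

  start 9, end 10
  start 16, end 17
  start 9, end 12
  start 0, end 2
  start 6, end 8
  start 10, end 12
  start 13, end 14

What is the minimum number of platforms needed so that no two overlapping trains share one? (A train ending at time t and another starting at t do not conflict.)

2

The answer is the maximum number of intervals overlapping at any instant.
Events (time:±→running): 0:+→1 2:-→0 6:+→1 8:-→0 9:+→1 9:+→2 … peak 2.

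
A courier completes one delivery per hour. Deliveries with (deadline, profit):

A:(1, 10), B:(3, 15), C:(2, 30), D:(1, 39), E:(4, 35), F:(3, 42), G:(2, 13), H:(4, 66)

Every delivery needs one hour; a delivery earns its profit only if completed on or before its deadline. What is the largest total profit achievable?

Profit order: H=66 F=42 D=39 E=35 C=30 B=15 G=13 A=10
Assign: H→slot 4, F→slot 3, D→slot 1, E→slot 2, C skipped, B skipped, G skipped, A skipped.
Slots: [1:D] [2:E] [3:F] [4:H]
Profit = 39 + 35 + 42 + 66 = 182

182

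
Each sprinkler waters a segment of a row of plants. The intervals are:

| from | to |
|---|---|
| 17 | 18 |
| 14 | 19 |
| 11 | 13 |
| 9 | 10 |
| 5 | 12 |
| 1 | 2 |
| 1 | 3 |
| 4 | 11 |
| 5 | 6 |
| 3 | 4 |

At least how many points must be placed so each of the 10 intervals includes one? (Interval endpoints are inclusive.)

6

Process intervals by earliest right end; each time one isn't hit yet, stab at its right endpoint.
By right end: [1,2]  [1,3]  [3,4]  [5,6]  [9,10]  [4,11]  [5,12]  [11,13]  [17,18]  [14,19]
[1,2] uncovered → point at 2; [3,4] uncovered → point at 4; [5,6] uncovered → point at 6; [9,10] uncovered → point at 10; [11,13] uncovered → point at 13; [17,18] uncovered → point at 18.
Points: 2, 4, 6, 10, 13, 18 (6 total).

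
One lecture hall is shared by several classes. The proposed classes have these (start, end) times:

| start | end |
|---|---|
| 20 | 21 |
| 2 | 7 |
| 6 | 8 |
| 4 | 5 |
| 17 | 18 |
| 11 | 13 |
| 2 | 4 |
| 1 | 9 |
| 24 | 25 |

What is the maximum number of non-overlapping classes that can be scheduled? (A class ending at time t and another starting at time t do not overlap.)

7

Greedy by earliest finish: after sorting by end time, pick each interval compatible with the last pick.
Sorted by end: (2,4)  (4,5)  (2,7)  (6,8)  (1,9)  (11,13)  (17,18)  (20,21)  (24,25)
take (2,4); take (4,5); skip (2,7); take (6,8); skip (1,9); take (11,13); take (17,18); take (20,21); take (24,25).
Selected 7 classes.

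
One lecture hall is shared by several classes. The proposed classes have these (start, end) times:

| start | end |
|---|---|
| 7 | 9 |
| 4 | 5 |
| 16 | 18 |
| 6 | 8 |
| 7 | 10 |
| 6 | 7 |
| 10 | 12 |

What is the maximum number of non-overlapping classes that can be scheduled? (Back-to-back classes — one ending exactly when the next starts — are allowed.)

5

Order by finish time; keep every interval that doesn't clash with the previous kept one.
Sorted by end: (4,5)  (6,7)  (6,8)  (7,9)  (7,10)  (10,12)  (16,18)
take (4,5); take (6,7); take (7,9); skip (7,10); take (10,12); take (16,18).
Selected 5 classes.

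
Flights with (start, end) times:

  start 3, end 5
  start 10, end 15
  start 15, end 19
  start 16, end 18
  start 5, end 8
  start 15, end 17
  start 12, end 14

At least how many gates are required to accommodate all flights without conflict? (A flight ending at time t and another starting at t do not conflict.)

The answer is the maximum number of intervals overlapping at any instant.
starts: [3, 5, 10, 12, 15, 15, 16]
ends:   [5, 8, 14, 15, 17, 18, 19]
s3→1 e5→0 s5→1 e8→0 s10→1 s12→2 e14→1 e15→0 s15→1 s15→2 s16→3  — peak 3.

3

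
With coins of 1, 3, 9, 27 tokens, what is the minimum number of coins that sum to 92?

6

Use the largest denomination that fits, subtract, and repeat.
92 − 3×27→11 − 1×9→2 − 2×1→0
Total coins = 3 + 1 + 2 = 6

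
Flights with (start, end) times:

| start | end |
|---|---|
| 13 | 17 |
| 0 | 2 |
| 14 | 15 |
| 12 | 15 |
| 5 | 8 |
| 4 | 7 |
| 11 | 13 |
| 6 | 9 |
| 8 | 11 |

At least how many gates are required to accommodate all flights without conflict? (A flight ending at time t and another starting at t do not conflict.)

3

The answer is the maximum number of intervals overlapping at any instant.
starts: [0, 4, 5, 6, 8, 11, 12, 13, 14]
ends:   [2, 7, 8, 9, 11, 13, 15, 15, 17]
s0→1 e2→0 s4→1 s5→2 s6→3  — peak 3.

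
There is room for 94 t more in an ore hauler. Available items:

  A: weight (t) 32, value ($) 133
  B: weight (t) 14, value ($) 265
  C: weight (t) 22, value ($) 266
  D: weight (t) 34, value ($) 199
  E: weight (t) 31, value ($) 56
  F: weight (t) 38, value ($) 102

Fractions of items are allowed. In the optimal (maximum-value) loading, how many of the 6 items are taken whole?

3

Greedy by value/weight ratio, highest first.
Order: B (265/14=18.93) > C (266/22=12.09) > D (199/34=5.85) > A (133/32=4.16) > F (102/38=2.68) > E (56/31=1.81)
Fill: take B (14 @ 265) → take C (22 @ 266) → take D (34 @ 199) → take 24/32 of A → 99.75; 94/94 used.
3 item(s) taken whole; one partial (take 24/32 of A).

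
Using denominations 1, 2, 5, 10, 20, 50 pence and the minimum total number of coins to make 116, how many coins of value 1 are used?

1

116 = 2×50 + 1×10 + 1×5 + 1×1
Count of 1: 1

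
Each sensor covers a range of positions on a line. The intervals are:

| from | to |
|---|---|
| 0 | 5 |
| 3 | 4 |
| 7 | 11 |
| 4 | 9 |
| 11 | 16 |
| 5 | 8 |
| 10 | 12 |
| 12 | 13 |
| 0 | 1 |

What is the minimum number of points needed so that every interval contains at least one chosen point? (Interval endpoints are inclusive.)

4

Sort by right endpoint; whenever an interval is uncovered, place a point at its right end.
Sorted: [0,1] [3,4] [0,5] [5,8] [4,9] [7,11] [10,12] [12,13] [11,16]
{[0,1]} hit by 1; {[3,4],[0,5]} hit by 4; {[5,8],[4,9],[7,11]} hit by 8; {[10,12],[12,13],[11,16]} hit by 12.
Points: 1, 4, 8, 12 (4 total).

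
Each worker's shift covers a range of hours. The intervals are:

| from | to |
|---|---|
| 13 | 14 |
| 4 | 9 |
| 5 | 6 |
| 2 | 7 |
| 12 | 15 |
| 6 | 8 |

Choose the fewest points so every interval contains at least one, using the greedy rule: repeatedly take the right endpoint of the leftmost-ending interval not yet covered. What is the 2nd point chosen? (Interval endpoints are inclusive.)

14

Sort by right endpoint; whenever an interval is uncovered, place a point at its right end.
By right end: [5,6]  [2,7]  [6,8]  [4,9]  [13,14]  [12,15]
[5,6] uncovered → point at 6; [13,14] uncovered → point at 14.
Points: 6, 14 (2 total).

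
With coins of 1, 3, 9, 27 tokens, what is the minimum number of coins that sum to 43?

5

Greedy: take as many of the largest coin as possible, then repeat with the remainder.
43 − 1×27→16 − 1×9→7 − 2×3→1 − 1×1→0
Total coins = 1 + 1 + 2 + 1 = 5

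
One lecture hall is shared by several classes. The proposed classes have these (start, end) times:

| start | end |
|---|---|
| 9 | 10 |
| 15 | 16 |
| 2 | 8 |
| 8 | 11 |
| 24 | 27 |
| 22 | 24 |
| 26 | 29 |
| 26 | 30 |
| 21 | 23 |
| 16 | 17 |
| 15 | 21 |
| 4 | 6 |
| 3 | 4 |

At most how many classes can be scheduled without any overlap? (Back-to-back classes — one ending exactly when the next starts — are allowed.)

7

By end time: (3,4), (4,6), (2,8), (9,10), (8,11), (15,16), (16,17), (15,21), (21,23), (22,24), (24,27), (26,29), (26,30).
Pick (3,4); next start ≥ 4 → (4,6); next start ≥ 6 → (9,10); next start ≥ 10 → (15,16); next start ≥ 16 → (16,17); next start ≥ 17 → (21,23); next start ≥ 23 → (24,27).
Selected 7 classes.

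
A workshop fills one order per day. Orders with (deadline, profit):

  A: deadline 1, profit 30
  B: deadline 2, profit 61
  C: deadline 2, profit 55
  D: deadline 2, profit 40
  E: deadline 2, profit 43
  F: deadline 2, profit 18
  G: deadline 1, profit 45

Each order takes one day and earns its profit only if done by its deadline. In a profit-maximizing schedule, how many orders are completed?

Take jobs in profit order; each goes to the latest open slot no later than its deadline.
By profit: B(d2,61), C(d2,55), G(d1,45), E(d2,43), D(d2,40), A(d1,30), F(d2,18)
B→slot 2; C→slot 1; G skipped; E skipped; D skipped; A skipped; F skipped.
2 of 7 scheduled.

2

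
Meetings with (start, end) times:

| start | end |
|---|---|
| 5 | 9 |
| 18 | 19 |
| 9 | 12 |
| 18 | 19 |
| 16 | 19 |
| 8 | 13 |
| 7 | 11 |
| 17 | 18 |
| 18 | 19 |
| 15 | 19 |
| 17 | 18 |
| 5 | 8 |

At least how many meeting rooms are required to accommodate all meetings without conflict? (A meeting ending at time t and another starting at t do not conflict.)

Count concurrent intervals with a sweep; the peak is the room count.
Events (time:±→running): 5:+→1 5:+→2 7:+→3 8:-→2 8:+→3 9:-→2 9:+→3 11:-→2 12:-→1 13:-→0 15:+→1 16:+→2 17:+→3 17:+→4 18:-→3 18:-→2 18:+→3 18:+→4 18:+→5 … peak 5.

5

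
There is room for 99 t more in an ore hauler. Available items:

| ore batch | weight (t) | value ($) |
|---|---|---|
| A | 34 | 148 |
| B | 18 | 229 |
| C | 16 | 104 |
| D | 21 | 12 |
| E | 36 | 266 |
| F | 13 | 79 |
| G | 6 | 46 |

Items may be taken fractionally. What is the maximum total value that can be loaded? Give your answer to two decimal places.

Sort by value per unit weight and fill in that order.
Ratios (sorted): B 12.72, G 7.67, E 7.39, C 6.50, F 6.08, A 4.35, D 0.57
take B (18 @ 229); take G (6 @ 46); take E (36 @ 266); take C (16 @ 104); take F (13 @ 79); take 10/34 of A → 43.53. Capacity used 99/99.
Total value = 767.53

767.53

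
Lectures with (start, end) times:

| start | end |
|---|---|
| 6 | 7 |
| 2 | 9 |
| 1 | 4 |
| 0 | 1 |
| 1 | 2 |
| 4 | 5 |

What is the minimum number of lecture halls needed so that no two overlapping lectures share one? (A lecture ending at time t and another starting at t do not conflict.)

2

Count concurrent intervals with a sweep; the peak is the room count.
starts: [0, 1, 1, 2, 4, 6]
ends:   [1, 2, 4, 5, 7, 9]
s0→1 e1→0 s1→1 s1→2  — peak 2.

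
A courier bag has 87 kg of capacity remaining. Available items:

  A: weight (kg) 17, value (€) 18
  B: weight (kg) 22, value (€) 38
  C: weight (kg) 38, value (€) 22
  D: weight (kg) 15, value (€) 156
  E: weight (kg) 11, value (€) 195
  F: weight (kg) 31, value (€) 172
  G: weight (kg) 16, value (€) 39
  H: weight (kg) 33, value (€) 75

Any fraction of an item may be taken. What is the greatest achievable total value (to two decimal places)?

593.82

Greedy by value/weight ratio, highest first.
Order: E (195/11=17.73) > D (156/15=10.40) > F (172/31=5.55) > G (39/16=2.44) > H (75/33=2.27) > B (38/22=1.73) > A (18/17=1.06) > C (22/38=0.58)
Fill: take E (11 @ 195) → take D (15 @ 156) → take F (31 @ 172) → take G (16 @ 39) → take 14/33 of H → 31.82; 87/87 used.
Total value = 593.82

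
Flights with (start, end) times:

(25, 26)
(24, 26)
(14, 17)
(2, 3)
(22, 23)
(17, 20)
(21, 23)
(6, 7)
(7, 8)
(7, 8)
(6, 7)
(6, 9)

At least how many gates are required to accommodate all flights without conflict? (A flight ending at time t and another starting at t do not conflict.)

3

The answer is the maximum number of intervals overlapping at any instant.
starts: [2, 6, 6, 6, 7, 7, 14, 17, 21, 22, 24, 25]
ends:   [3, 7, 7, 8, 8, 9, 17, 20, 23, 23, 26, 26]
s2→1 e3→0 s6→1 s6→2 s6→3  — peak 3.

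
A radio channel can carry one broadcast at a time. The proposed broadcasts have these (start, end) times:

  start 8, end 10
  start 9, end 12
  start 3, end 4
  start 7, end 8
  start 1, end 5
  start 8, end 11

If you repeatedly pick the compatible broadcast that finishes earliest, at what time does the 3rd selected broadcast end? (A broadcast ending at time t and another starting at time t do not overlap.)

10

By end time: (3,4), (1,5), (7,8), (8,10), (8,11), (9,12).
Pick (3,4); next start ≥ 4 → (7,8); next start ≥ 8 → (8,10).
Selected: (3,4) (7,8) (8,10)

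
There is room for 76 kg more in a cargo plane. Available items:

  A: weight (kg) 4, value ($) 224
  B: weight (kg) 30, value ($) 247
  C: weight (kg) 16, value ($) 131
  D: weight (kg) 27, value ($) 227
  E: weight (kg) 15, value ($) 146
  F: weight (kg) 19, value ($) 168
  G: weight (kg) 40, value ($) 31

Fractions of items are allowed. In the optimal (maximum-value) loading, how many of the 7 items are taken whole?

4

Sort by value per unit weight and fill in that order.
Order: A (224/4=56.00) > E (146/15=9.73) > F (168/19=8.84) > D (227/27=8.41) > B (247/30=8.23) > C (131/16=8.19) > G (31/40=0.78)
Fill: take A (4 @ 224) → take E (15 @ 146) → take F (19 @ 168) → take D (27 @ 227) → take 11/30 of B → 90.57; 76/76 used.
4 item(s) taken whole; one partial (take 11/30 of B).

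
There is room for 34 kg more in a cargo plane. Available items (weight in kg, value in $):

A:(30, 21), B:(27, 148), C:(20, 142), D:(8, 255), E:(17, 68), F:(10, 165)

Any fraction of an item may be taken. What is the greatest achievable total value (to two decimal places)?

Sort by value per unit weight and fill in that order.
Ratios (sorted): D 31.88, F 16.50, C 7.10, B 5.48, E 4.00, A 0.70
take D (8 @ 255); take F (10 @ 165); take 16/20 of C → 113.60. Capacity used 34/34.
Total value = 533.60

533.60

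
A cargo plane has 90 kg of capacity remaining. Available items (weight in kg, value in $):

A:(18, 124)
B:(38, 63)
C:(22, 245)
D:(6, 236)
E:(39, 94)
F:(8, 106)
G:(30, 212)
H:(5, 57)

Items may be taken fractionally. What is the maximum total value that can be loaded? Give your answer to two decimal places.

982.41

Sort by value per unit weight and fill in that order.
Ratios (sorted): D 39.33, F 13.25, H 11.40, C 11.14, G 7.07, A 6.89, E 2.41, B 1.66
take D (6 @ 236); take F (8 @ 106); take H (5 @ 57); take C (22 @ 245); take G (30 @ 212); take A (18 @ 124); take 1/39 of E → 2.41. Capacity used 90/90.
Total value = 982.41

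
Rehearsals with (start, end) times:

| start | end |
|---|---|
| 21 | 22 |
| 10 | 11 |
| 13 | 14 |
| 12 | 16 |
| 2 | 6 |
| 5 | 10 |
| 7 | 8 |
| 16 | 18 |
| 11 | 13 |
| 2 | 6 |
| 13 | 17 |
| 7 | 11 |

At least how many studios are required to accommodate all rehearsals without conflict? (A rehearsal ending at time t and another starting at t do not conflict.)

3

starts: [2, 2, 5, 7, 7, 10, 11, 12, 13, 13, 16, 21]
ends:   [6, 6, 8, 10, 11, 11, 13, 14, 16, 17, 18, 22]
s2→1 s2→2 s5→3  — peak 3.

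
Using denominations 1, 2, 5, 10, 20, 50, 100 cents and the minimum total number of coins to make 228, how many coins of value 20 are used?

228 − 2×100→28 − 1×20→8 − 1×5→3 − 1×2→1 − 1×1→0
Count of 20: 1

1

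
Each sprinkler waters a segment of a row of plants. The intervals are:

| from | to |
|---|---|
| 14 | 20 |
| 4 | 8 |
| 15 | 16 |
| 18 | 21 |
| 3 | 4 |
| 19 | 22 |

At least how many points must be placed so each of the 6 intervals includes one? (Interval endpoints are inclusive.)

3

Sorted: [3,4] [4,8] [15,16] [14,20] [18,21] [19,22]
{[3,4],[4,8]} hit by 4; {[15,16],[14,20]} hit by 16; {[18,21],[19,22]} hit by 21.
Points: 4, 16, 21 (3 total).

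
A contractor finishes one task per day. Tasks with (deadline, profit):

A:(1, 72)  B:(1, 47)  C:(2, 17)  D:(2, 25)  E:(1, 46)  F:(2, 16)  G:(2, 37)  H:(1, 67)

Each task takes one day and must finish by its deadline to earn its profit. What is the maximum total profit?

109

Profit order: A=72 H=67 B=47 E=46 G=37 D=25 C=17 F=16
Assign: A→slot 1, H skipped, B skipped, E skipped, G→slot 2, D skipped, C skipped, F skipped.
Slots: [1:A] [2:G]
Profit = 72 + 37 = 109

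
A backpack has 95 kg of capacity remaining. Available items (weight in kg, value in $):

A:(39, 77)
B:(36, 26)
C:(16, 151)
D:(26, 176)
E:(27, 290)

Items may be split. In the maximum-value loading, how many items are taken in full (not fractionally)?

3

Sort by value per unit weight and fill in that order.
Ratios (sorted): E 10.74, C 9.44, D 6.77, A 1.97, B 0.72
take E (27 @ 290); take C (16 @ 151); take D (26 @ 176); take 26/39 of A → 51.33. Capacity used 95/95.
3 item(s) taken whole; one partial (take 26/39 of A).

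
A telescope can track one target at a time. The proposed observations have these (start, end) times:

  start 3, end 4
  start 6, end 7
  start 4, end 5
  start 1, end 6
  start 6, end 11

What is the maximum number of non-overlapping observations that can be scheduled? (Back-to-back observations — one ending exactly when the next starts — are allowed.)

3

Order by finish time; keep every interval that doesn't clash with the previous kept one.
Sorted by end: (3,4)  (4,5)  (1,6)  (6,7)  (6,11)
take (3,4); take (4,5); skip (1,6); take (6,7).
Selected 3 observations.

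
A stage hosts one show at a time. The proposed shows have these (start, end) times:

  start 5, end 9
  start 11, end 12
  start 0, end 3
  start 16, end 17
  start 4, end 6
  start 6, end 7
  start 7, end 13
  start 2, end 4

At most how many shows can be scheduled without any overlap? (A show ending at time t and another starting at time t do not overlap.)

5

Sort by end time and greedily take each interval whose start is ≥ the last chosen end.
By end time: (0,3), (2,4), (4,6), (6,7), (5,9), (11,12), (7,13), (16,17).
Pick (0,3); next start ≥ 3 → (4,6); next start ≥ 6 → (6,7); next start ≥ 7 → (11,12); next start ≥ 12 → (16,17).
Selected 5 shows.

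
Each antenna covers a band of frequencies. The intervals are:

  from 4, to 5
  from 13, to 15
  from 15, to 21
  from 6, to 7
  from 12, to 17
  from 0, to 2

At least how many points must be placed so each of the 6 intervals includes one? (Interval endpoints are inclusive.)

4

Sort by right endpoint; whenever an interval is uncovered, place a point at its right end.
Sorted: [0,2] [4,5] [6,7] [13,15] [12,17] [15,21]
{[0,2]} hit by 2; {[4,5]} hit by 5; {[6,7]} hit by 7; {[13,15],[12,17],[15,21]} hit by 15.
Points: 2, 5, 7, 15 (4 total).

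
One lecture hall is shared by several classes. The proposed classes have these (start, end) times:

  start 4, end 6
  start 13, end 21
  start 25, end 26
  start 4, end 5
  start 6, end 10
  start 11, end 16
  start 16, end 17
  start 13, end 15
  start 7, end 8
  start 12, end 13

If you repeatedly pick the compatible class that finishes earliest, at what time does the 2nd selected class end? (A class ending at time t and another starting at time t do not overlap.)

Sorted by end: (4,5)  (4,6)  (7,8)  (6,10)  (12,13)  (13,15)  (11,16)  (16,17)  (13,21)  (25,26)
take (4,5); take (7,8); skip (6,10); take (12,13); take (13,15); skip (11,16); take (16,17); take (25,26).
Selected: (4,5) (7,8) (12,13) (13,15) (16,17) (25,26)

8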